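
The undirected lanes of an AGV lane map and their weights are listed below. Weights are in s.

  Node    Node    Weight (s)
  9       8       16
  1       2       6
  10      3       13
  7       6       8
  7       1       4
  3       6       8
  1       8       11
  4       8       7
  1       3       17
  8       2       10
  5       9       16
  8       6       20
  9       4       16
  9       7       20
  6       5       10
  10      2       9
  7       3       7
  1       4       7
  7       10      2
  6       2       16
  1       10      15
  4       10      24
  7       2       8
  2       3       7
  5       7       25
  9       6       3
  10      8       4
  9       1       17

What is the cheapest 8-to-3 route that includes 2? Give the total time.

Shortest 8→2: 8 → 2 = 10
Shortest 2→3: 2 → 3 = 7
Total via 2: 10 + 7 = 17 s.

17 s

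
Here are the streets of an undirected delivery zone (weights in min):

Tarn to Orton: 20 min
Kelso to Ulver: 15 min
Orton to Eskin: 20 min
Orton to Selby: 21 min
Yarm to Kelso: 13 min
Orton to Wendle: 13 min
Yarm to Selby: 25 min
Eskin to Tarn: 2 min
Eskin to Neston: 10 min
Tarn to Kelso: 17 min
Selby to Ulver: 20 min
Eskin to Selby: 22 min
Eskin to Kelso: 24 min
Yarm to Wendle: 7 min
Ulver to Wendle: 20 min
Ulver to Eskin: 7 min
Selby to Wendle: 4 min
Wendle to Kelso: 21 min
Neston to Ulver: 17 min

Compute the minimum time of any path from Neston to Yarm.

Compare a few routes:
Neston–Eskin–Tarn–Kelso–Yarm: 10+2+17+13 = 42
Neston–Ulver–Wendle–Yarm: 17+20+7 = 44
Neston–Eskin–Ulver–Wendle–Yarm: 10+7+20+7 = 44
Neston–Eskin–Selby–Wendle–Yarm: 10+22+4+7 = 43
The minimum is 42 min via Neston–Eskin–Tarn–Kelso–Yarm.

42 min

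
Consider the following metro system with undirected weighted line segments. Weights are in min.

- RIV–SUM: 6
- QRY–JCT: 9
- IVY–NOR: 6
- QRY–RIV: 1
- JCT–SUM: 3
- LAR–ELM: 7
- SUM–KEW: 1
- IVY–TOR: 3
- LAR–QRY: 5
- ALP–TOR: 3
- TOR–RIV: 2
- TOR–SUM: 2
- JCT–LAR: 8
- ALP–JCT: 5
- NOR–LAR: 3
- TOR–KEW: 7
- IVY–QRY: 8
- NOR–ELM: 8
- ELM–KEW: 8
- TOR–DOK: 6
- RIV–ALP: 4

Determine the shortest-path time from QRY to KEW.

6 min

Compare a few routes:
QRY → RIV → TOR → SUM → KEW: 1+2+2+1 = 6
QRY → RIV → SUM → KEW: 1+6+1 = 8
QRY → RIV → TOR → KEW: 1+2+7 = 10
The minimum is 6 min via QRY → RIV → TOR → SUM → KEW.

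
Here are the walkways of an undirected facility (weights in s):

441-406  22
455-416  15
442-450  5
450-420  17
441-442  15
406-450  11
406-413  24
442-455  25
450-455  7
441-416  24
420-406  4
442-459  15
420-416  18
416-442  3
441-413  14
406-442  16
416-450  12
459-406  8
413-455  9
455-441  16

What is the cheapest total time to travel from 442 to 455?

12 s

Shortest distances from 442:
442: 0
416: 3  (via 442)
450: 5  (via 442)
455: 12  (via 450)
Shortest route: 442–450–455 = 12 s.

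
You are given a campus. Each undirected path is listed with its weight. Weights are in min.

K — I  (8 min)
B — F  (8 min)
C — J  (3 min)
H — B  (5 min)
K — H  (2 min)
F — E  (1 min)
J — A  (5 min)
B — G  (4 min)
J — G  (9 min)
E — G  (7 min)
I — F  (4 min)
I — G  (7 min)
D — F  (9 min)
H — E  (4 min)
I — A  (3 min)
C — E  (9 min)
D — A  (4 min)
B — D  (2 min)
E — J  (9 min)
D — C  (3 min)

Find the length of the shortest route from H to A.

Settle nodes by increasing distance from H:
H: 0
K: 2  (via H)
E: 4  (via H)
B: 5  (via H)
F: 5  (via E)
D: 7  (via B)
G: 9  (via B)
I: 9  (via F)
C: 10  (via D)
A: 11  (via D)
Shortest route: H → B → D → A = 11 min.

11 min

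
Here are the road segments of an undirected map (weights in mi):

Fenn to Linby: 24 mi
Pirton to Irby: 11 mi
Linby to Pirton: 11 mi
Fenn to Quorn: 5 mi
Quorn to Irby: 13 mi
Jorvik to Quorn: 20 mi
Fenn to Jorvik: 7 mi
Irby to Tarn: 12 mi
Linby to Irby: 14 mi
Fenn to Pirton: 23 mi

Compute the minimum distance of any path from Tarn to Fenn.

Settle nodes by increasing distance from Tarn:
Tarn: 0
Irby: 12  (via Tarn)
Pirton: 23  (via Irby)
Quorn: 25  (via Irby)
Linby: 26  (via Irby)
Fenn: 30  (via Quorn)
Shortest route: Tarn → Irby → Quorn → Fenn = 30 mi.

30 mi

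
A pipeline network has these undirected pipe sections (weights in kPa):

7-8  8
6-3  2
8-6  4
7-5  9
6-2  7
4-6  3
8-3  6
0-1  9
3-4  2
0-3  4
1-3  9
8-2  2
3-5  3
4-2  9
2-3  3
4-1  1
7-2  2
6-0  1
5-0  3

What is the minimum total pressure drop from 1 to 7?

8 kPa

Running Dijkstra from 1:
1: 0
4: 1  (via 1)
3: 3  (via 4)
6: 4  (via 4)
0: 5  (via 6)
2: 6  (via 3)
5: 6  (via 3)
7: 8  (via 2)
Shortest route: 1 → 4 → 3 → 2 → 7 = 8 kPa.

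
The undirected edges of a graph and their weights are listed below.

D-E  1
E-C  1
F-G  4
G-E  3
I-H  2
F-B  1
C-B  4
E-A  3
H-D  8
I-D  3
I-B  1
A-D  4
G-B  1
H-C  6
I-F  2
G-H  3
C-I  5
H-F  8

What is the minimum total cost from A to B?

Compare a few routes:
A → E → G → B: 3+3+1 = 7
A → D → I → B: 4+3+1 = 8
A → E → D → I → B: 3+1+3+1 = 8
A → E → C → B: 3+1+4 = 8
Cheapest is A → E → G → B at 7.

7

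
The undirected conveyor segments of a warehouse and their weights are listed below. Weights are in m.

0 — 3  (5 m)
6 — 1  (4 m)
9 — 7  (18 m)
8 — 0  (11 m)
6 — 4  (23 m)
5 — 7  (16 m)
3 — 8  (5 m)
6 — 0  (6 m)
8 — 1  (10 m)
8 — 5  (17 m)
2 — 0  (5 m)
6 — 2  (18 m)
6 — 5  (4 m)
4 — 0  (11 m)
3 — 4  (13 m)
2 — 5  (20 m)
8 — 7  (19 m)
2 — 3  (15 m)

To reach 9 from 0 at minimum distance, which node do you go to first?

6

Enumerating some paths:
0–3–8–7–9: 5+5+19+18 = 47
0–6–5–7–9: 6+4+16+18 = 44
0–8–7–9: 11+19+18 = 48
0–6–1–8–7–9: 6+4+10+19+18 = 57
Cheapest is 0–6–5–7–9 at 44 m.
So from 0 the first move is to 6.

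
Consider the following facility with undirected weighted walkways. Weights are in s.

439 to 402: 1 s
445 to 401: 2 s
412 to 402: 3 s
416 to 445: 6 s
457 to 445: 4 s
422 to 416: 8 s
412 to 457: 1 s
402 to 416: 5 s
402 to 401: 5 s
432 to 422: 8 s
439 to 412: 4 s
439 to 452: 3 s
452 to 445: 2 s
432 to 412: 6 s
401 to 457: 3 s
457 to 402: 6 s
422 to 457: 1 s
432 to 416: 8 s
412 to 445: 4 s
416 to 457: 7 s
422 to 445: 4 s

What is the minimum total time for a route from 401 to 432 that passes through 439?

Best 401 to 439: 401–402–439 costing 6
Best 439 to 432: 439–412–432 costing 10
Total via 439: 6 + 10 = 16 s.

16 s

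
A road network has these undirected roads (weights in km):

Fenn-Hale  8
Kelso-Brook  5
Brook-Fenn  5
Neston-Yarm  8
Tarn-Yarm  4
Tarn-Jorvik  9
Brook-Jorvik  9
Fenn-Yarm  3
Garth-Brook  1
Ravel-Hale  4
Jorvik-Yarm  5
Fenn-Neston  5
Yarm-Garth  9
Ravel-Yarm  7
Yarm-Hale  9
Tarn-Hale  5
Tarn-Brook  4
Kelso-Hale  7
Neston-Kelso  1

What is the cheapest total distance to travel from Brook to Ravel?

Candidate routes:
Brook–Tarn–Yarm–Ravel: 4+4+7 = 15
Brook–Tarn–Hale–Ravel: 4+5+4 = 13
Brook–Fenn–Yarm–Ravel: 5+3+7 = 15
Brook–Kelso–Hale–Ravel: 5+7+4 = 16
The minimum is 13 km via Brook–Tarn–Hale–Ravel.

13 km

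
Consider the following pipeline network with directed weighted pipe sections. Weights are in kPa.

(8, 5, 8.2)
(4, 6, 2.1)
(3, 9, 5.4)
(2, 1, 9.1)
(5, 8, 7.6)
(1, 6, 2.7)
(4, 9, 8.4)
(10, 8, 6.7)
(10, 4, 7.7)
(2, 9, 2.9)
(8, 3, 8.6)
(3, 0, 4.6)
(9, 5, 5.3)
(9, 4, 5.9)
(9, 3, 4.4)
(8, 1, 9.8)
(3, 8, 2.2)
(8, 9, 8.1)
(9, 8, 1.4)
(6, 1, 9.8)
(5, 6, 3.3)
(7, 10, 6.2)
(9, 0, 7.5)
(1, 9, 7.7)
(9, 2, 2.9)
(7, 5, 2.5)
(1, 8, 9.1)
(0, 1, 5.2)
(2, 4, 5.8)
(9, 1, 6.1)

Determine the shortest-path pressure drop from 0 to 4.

Settle nodes by increasing distance from 0:
0: 0
1: 5.2  (via 0)
6: 7.9  (via 1)
9: 12.9  (via 1)
8: 14.3  (via 1)
2: 15.8  (via 9)
3: 17.3  (via 9)
5: 18.2  (via 9)
4: 18.8  (via 9)
Shortest route: 0–1–9–4 = 18.8 kPa.

18.8 kPa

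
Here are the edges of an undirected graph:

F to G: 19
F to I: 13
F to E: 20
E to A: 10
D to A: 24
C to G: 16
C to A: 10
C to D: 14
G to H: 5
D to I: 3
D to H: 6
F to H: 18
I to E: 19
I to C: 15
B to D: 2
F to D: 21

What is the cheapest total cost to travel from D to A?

24

Compare a few routes:
D–A: 24 = 24
D–I–E–A: 3+19+10 = 32
D–I–C–A: 3+15+10 = 28
Cheapest is D–A at 24.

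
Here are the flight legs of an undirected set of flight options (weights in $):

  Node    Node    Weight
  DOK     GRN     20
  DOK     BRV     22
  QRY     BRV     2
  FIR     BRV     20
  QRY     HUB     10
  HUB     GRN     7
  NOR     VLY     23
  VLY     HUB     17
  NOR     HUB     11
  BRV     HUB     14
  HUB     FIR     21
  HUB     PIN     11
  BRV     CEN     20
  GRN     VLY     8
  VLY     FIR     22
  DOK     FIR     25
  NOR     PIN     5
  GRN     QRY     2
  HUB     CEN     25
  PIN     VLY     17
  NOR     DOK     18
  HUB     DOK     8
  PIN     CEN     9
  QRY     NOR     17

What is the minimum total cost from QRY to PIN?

$20

Compare a few routes:
QRY → GRN → HUB → PIN: 2+7+11 = 20
QRY → HUB → PIN: 10+11 = 21
Cheapest is QRY → GRN → HUB → PIN at $20.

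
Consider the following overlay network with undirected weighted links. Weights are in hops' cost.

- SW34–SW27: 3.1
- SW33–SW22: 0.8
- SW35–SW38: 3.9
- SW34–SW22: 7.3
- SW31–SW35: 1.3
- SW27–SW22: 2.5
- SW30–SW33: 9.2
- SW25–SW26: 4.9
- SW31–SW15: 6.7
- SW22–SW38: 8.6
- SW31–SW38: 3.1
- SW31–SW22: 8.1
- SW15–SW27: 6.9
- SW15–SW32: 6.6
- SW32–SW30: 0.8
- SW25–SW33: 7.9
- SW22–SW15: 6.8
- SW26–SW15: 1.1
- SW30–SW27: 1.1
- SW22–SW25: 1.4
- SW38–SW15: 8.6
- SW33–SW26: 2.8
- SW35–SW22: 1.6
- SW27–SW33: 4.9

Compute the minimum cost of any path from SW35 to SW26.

Compare a few routes:
SW35 → SW31 → SW15 → SW26: 1.3+6.7+1.1 = 9.1
SW35 → SW22 → SW33 → SW26: 1.6+0.8+2.8 = 5.2
SW35 → SW22 → SW25 → SW26: 1.6+1.4+4.9 = 7.9
SW35 → SW22 → SW15 → SW26: 1.6+6.8+1.1 = 9.5
Cheapest is SW35 → SW22 → SW33 → SW26 at 5.2 hops' cost.

5.2 hops' cost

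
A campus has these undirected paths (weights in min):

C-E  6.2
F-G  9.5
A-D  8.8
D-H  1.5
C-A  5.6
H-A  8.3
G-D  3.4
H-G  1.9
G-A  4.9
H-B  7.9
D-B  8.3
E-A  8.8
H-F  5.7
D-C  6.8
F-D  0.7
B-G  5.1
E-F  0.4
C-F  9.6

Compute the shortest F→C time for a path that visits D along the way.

Shortest F→D: F–D = 0.7
Best D to C: D–C costing 6.8
Total via D: 0.7 + 6.8 = 7.5 min.

7.5 min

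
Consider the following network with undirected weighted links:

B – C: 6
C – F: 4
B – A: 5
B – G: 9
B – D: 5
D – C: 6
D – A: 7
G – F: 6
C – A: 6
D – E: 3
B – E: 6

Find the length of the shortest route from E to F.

13

Enumerating some paths:
E → D → B → C → F: 3+5+6+4 = 18
E → D → C → F: 3+6+4 = 13
E → B → C → F: 6+6+4 = 16
Cheapest is E → D → C → F at 13.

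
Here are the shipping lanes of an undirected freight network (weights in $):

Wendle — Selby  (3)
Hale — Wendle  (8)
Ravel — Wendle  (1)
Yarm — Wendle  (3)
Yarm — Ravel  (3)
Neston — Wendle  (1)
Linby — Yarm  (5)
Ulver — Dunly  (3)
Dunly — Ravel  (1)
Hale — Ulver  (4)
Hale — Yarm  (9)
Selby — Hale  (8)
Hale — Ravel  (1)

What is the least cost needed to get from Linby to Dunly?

$9

Enumerating some paths:
Linby - Yarm - Ravel - Dunly: 5+3+1 = 9
Linby - Yarm - Wendle - Ravel - Dunly: 5+3+1+1 = 10
The minimum is $9 via Linby - Yarm - Ravel - Dunly.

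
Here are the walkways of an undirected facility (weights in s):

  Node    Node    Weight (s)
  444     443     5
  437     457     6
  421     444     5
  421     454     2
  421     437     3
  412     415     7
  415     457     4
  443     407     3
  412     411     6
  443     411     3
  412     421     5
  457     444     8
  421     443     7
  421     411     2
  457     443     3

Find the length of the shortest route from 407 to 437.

11 s

Candidate routes:
407 → 443 → 411 → 421 → 437: 3+3+2+3 = 11
407 → 443 → 457 → 437: 3+3+6 = 12
Cheapest is 407 → 443 → 411 → 421 → 437 at 11 s.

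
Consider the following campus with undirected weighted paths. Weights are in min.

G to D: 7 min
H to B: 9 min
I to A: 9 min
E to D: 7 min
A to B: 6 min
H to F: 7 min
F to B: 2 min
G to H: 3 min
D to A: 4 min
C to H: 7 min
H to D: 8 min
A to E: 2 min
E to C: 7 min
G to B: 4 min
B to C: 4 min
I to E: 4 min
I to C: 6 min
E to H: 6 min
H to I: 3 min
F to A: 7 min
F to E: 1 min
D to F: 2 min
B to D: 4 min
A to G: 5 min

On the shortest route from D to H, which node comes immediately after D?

H

Compare a few routes:
D–F–H: 2+7 = 9
D–H: 8 = 8
D–F–E–H: 2+1+6 = 9
D–F–E–I–H: 2+1+4+3 = 10
Cheapest is D–H at 8 min.
So from D the first move is to H.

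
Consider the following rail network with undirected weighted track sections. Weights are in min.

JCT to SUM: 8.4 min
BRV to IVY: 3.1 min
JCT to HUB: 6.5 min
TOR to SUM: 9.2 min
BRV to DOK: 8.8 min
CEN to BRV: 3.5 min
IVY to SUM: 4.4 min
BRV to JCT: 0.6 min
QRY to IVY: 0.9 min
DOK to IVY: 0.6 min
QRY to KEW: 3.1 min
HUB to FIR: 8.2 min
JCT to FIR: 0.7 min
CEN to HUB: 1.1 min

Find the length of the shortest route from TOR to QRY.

Enumerating some paths:
TOR–SUM–IVY–QRY: 9.2+4.4+0.9 = 14.5
TOR–SUM–JCT–BRV–IVY–QRY: 9.2+8.4+0.6+3.1+0.9 = 22.2
TOR–SUM–JCT–BRV–DOK–IVY–QRY: 9.2+8.4+0.6+8.8+0.6+0.9 = 28.5
The minimum is 14.5 min via TOR–SUM–IVY–QRY.

14.5 min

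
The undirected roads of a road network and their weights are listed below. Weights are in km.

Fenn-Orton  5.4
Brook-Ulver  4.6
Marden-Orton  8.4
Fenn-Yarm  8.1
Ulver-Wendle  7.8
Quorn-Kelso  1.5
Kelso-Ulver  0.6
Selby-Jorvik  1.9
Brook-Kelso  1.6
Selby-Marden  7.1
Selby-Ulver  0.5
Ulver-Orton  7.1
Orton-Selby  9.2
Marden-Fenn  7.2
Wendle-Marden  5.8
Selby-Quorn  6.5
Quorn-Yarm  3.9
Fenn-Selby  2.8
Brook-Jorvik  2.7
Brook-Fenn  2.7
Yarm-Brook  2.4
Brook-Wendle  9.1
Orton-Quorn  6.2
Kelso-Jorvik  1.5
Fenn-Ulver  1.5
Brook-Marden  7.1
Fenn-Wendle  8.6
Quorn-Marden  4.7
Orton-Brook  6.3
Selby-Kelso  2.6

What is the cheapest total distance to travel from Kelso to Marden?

Settle nodes by increasing distance from Kelso:
Kelso: 0
Ulver: 0.6  (via Kelso)
Selby: 1.1  (via Ulver)
Quorn: 1.5  (via Kelso)
Jorvik: 1.5  (via Kelso)
Brook: 1.6  (via Kelso)
Fenn: 2.1  (via Ulver)
Yarm: 4  (via Brook)
Marden: 6.2  (via Quorn)
Shortest route: Kelso → Quorn → Marden = 6.2 km.

6.2 km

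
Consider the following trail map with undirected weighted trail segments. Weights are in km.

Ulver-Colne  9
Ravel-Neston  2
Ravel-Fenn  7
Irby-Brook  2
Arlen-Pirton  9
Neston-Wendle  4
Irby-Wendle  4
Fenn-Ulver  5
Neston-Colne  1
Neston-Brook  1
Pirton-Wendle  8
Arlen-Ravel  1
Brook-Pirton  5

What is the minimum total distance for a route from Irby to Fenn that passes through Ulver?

Shortest Irby→Ulver: Irby → Brook → Neston → Colne → Ulver = 13
Shortest Ulver→Fenn: Ulver → Fenn = 5
Total via Ulver: 13 + 5 = 18 km.

18 km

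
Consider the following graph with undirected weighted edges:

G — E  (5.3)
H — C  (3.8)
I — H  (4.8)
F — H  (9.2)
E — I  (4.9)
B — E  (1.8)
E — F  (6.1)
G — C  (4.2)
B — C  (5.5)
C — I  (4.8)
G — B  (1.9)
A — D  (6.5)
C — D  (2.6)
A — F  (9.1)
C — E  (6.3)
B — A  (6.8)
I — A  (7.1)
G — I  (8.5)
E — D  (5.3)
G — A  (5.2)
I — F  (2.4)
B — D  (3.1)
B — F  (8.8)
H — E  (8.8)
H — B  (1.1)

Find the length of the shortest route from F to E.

Shortest distances from F:
F: 0
I: 2.4  (via F)
E: 6.1  (via F)
Shortest route: F–E = 6.1.

6.1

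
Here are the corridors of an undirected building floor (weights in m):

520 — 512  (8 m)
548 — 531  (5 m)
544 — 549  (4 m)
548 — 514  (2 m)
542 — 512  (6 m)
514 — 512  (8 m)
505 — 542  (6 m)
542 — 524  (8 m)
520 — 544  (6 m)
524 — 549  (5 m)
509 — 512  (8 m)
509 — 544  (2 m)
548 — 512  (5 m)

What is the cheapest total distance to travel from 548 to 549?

Shortest distances from 548:
548: 0
514: 2  (via 548)
512: 5  (via 548)
531: 5  (via 548)
542: 11  (via 512)
520: 13  (via 512)
509: 13  (via 512)
544: 15  (via 509)
505: 17  (via 542)
524: 19  (via 542)
549: 19  (via 544)
Shortest route: 548–512–509–544–549 = 19 m.

19 m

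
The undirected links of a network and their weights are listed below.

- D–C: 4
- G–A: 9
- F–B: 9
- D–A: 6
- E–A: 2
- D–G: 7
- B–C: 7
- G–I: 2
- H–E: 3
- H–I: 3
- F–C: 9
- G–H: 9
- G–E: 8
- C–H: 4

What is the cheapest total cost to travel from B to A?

16

Settle nodes by increasing distance from B:
B: 0
C: 7  (via B)
F: 9  (via B)
D: 11  (via C)
H: 11  (via C)
E: 14  (via H)
I: 14  (via H)
A: 16  (via E)
Shortest route: B → C → H → E → A = 16.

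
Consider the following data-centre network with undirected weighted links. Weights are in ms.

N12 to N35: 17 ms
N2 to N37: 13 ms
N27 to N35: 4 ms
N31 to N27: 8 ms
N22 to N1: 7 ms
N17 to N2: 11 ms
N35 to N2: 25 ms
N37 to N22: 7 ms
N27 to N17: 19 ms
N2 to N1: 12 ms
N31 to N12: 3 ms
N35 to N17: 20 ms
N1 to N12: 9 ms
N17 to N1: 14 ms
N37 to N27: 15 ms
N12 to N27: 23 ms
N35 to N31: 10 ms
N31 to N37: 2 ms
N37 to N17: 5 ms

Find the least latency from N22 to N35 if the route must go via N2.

44 ms

Shortest N22→N2: N22 → N1 → N2 = 19
Best N2 to N35: N2 → N35 costing 25
Total via N2: 19 + 25 = 44 ms.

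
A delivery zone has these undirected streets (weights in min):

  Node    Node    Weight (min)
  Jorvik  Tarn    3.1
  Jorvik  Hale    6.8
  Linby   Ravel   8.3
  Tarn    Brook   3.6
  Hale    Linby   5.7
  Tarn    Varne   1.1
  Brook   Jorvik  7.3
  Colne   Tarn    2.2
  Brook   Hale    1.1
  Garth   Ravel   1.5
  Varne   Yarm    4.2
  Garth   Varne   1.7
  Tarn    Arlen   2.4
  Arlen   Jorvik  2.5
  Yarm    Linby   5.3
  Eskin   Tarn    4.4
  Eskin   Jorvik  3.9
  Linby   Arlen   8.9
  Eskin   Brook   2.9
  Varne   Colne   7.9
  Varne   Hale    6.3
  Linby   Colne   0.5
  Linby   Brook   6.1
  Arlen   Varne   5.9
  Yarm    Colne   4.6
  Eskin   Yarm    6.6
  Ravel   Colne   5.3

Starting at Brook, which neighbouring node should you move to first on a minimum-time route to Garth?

Tarn

Enumerating some paths:
Brook–Hale–Varne–Garth: 1.1+6.3+1.7 = 9.1
Brook–Linby–Colne–Tarn–Varne–Garth: 6.1+0.5+2.2+1.1+1.7 = 11.6
Brook–Eskin–Tarn–Varne–Garth: 2.9+4.4+1.1+1.7 = 10.1
Brook–Tarn–Varne–Garth: 3.6+1.1+1.7 = 6.4
Cheapest is Brook–Tarn–Varne–Garth at 6.4 min.
So from Brook the first move is to Tarn.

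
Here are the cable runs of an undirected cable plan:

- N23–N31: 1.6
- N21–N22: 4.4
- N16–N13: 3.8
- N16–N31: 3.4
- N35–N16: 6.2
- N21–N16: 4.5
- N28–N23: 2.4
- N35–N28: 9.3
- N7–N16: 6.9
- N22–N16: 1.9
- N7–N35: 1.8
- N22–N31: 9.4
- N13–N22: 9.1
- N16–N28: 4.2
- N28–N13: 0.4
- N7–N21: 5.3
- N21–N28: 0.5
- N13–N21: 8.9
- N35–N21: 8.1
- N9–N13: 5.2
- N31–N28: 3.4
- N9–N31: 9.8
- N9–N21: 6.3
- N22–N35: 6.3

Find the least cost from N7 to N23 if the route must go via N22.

Shortest N7→N22: N7 → N35 → N22 = 8.1
Best N22 to N23: N22 → N16 → N31 → N23 costing 6.9
Total via N22: 8.1 + 6.9 = 15.

15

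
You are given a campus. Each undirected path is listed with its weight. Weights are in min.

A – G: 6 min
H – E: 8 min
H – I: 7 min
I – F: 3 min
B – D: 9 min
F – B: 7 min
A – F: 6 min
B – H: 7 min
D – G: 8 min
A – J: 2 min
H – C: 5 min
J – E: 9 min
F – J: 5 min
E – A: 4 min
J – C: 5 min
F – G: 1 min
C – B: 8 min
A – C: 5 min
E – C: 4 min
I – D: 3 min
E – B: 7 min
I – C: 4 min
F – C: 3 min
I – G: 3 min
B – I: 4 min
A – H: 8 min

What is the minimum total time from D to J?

Candidate routes:
D–I–G–F–J: 3+3+1+5 = 12
D–I–F–J: 3+3+5 = 11
D–I–C–J: 3+4+5 = 12
Cheapest is D–I–F–J at 11 min.

11 min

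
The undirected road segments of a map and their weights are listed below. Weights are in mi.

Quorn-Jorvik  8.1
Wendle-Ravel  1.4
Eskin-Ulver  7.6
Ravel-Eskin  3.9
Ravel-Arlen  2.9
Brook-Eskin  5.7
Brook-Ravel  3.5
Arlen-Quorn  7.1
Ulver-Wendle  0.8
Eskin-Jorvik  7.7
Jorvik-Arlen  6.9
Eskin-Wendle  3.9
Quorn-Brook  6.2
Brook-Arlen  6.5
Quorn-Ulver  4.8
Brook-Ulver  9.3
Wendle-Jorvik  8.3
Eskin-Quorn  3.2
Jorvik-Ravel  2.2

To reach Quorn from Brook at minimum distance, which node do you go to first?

Compare a few routes:
Brook - Ravel - Wendle - Ulver - Quorn: 3.5+1.4+0.8+4.8 = 10.5
Brook - Quorn: 6.2 = 6.2
Brook - Ravel - Eskin - Quorn: 3.5+3.9+3.2 = 10.6
Brook - Eskin - Quorn: 5.7+3.2 = 8.9
Cheapest is Brook - Quorn at 6.2 mi.
So from Brook the first move is to Quorn.

Quorn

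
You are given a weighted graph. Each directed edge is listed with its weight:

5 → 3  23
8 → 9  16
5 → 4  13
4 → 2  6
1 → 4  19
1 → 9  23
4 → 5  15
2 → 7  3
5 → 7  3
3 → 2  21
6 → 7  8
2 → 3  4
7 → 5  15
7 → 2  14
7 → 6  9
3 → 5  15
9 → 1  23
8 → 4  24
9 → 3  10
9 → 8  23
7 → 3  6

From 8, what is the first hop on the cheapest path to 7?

Enumerating some paths:
8–9–3–5–7: 16+10+15+3 = 44
8–4–5–7: 24+15+3 = 42
8–4–2–7: 24+6+3 = 33
8–9–3–2–7: 16+10+21+3 = 50
Cheapest is 8–4–2–7 at 33.
So from 8 the first move is to 4.

4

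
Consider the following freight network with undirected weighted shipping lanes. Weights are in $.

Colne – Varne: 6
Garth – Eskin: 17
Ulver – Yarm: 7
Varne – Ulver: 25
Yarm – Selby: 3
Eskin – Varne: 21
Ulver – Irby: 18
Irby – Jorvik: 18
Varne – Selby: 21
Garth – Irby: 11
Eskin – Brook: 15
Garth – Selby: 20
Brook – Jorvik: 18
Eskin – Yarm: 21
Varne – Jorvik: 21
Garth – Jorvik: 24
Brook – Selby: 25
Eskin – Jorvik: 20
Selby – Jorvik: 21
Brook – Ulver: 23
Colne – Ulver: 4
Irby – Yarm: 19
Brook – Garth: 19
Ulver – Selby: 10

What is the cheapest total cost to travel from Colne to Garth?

$33

Candidate routes:
Colne - Ulver - Irby - Garth: 4+18+11 = 33
Colne - Ulver - Selby - Garth: 4+10+20 = 34
Colne - Ulver - Yarm - Selby - Garth: 4+7+3+20 = 34
The minimum is $33 via Colne - Ulver - Irby - Garth.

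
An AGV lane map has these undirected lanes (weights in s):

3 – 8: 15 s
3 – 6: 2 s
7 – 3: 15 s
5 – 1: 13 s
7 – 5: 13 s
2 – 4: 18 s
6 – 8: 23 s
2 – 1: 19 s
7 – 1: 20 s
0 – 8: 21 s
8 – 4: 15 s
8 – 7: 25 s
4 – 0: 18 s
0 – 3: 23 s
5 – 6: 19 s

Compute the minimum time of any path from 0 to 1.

55 s

Compare a few routes:
0–3–6–5–1: 23+2+19+13 = 57
0–3–7–1: 23+15+20 = 58
0–4–2–1: 18+18+19 = 55
0–3–7–5–1: 23+15+13+13 = 64
Cheapest is 0–4–2–1 at 55 s.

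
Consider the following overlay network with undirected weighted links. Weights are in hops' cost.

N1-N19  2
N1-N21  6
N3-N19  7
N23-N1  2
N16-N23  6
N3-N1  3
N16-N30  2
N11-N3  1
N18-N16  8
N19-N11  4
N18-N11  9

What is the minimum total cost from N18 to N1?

Settle nodes by increasing distance from N18:
N18: 0
N16: 8  (via N18)
N11: 9  (via N18)
N3: 10  (via N11)
N30: 10  (via N16)
N19: 13  (via N11)
N1: 13  (via N3)
Shortest route: N18–N11–N3–N1 = 13 hops' cost.

13 hops' cost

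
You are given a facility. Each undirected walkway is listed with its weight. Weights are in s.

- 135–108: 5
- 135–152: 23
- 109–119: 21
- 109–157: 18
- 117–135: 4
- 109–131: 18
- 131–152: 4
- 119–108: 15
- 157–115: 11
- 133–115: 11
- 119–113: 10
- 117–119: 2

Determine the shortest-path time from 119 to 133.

Running Dijkstra from 119:
119: 0
117: 2  (via 119)
135: 6  (via 117)
113: 10  (via 119)
108: 11  (via 135)
109: 21  (via 119)
152: 29  (via 135)
131: 33  (via 152)
157: 39  (via 109)
115: 50  (via 157)
133: 61  (via 115)
Shortest route: 119 → 109 → 157 → 115 → 133 = 61 s.

61 s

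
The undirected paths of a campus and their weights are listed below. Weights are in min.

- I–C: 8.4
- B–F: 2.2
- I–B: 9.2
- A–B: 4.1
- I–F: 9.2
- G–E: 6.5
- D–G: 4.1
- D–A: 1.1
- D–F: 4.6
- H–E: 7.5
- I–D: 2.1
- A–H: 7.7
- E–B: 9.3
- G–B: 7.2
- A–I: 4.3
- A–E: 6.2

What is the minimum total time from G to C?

14.6 min

Shortest distances from G:
G: 0
D: 4.1  (via G)
A: 5.2  (via D)
I: 6.2  (via D)
E: 6.5  (via G)
B: 7.2  (via G)
F: 8.7  (via D)
H: 12.9  (via A)
C: 14.6  (via I)
Shortest route: G → D → I → C = 14.6 min.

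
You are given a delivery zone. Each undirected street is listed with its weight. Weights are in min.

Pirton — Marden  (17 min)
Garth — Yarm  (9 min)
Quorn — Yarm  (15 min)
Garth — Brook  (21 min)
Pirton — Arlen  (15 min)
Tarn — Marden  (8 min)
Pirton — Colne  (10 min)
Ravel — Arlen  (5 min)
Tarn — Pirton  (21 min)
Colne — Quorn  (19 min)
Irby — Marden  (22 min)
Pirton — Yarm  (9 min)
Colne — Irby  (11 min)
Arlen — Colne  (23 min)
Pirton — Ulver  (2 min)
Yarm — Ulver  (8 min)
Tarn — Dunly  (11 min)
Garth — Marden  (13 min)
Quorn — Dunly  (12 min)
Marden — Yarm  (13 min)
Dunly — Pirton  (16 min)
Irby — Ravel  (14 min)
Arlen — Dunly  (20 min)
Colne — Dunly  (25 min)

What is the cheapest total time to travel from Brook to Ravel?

59 min

Candidate routes:
Brook - Garth - Yarm - Ulver - Pirton - Arlen - Ravel: 21+9+8+2+15+5 = 60
Brook - Garth - Yarm - Pirton - Arlen - Ravel: 21+9+9+15+5 = 59
Cheapest is Brook - Garth - Yarm - Pirton - Arlen - Ravel at 59 min.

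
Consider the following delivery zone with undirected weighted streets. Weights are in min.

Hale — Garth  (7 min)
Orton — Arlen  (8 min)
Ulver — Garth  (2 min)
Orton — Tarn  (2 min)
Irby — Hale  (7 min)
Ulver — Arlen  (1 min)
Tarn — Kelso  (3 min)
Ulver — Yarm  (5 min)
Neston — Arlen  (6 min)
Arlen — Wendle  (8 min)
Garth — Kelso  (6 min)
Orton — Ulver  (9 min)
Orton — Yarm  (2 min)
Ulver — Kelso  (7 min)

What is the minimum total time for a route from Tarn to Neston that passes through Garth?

18 min

Shortest Tarn→Garth: Tarn → Kelso → Garth = 9
Shortest Garth→Neston: Garth → Ulver → Arlen → Neston = 9
Total via Garth: 9 + 9 = 18 min.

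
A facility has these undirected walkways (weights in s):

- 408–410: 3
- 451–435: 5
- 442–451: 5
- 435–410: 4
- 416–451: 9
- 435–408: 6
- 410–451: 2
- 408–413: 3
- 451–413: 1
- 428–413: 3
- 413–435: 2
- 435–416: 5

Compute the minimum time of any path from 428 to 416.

10 s

Shortest distances from 428:
428: 0
413: 3  (via 428)
451: 4  (via 413)
435: 5  (via 413)
410: 6  (via 451)
408: 6  (via 413)
442: 9  (via 451)
416: 10  (via 435)
Shortest route: 428 → 413 → 435 → 416 = 10 s.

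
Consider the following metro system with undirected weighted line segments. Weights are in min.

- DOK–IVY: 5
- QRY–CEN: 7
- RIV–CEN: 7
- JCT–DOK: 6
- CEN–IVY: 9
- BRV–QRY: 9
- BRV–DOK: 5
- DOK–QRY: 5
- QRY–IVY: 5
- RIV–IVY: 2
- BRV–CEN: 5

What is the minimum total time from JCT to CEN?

Shortest distances from JCT:
JCT: 0
DOK: 6  (via JCT)
BRV: 11  (via DOK)
IVY: 11  (via DOK)
QRY: 11  (via DOK)
RIV: 13  (via IVY)
CEN: 16  (via BRV)
Shortest route: JCT → DOK → BRV → CEN = 16 min.

16 min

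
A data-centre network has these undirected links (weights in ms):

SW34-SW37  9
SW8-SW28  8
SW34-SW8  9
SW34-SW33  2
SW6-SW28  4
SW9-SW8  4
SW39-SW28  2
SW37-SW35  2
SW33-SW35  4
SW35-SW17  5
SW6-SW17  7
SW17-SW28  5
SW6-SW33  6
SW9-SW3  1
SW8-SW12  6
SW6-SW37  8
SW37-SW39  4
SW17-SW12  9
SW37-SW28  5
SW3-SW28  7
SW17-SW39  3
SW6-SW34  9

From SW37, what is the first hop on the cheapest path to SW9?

Enumerating some paths:
SW37 → SW28 → SW3 → SW9: 5+7+1 = 13
SW37 → SW39 → SW28 → SW3 → SW9: 4+2+7+1 = 14
Cheapest is SW37 → SW28 → SW3 → SW9 at 13 ms.
So from SW37 the first move is to SW28.

SW28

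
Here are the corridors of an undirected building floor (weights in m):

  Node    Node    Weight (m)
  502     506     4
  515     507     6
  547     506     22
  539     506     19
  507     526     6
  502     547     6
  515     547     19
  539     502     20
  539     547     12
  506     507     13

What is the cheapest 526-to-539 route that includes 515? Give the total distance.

43 m

Shortest 526→515: 526 → 507 → 515 = 12
Best 515 to 539: 515 → 547 → 539 costing 31
Total via 515: 12 + 31 = 43 m.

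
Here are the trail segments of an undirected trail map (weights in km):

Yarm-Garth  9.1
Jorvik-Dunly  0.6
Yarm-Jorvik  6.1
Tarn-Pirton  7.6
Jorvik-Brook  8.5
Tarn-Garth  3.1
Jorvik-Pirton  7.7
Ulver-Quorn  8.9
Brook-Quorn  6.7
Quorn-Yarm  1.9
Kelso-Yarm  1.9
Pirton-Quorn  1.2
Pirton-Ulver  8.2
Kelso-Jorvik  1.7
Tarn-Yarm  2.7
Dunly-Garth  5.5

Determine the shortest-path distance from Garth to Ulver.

Settle nodes by increasing distance from Garth:
Garth: 0
Tarn: 3.1  (via Garth)
Dunly: 5.5  (via Garth)
Yarm: 5.8  (via Tarn)
Jorvik: 6.1  (via Dunly)
Quorn: 7.7  (via Yarm)
Kelso: 7.7  (via Yarm)
Pirton: 8.9  (via Quorn)
Brook: 14.4  (via Quorn)
Ulver: 16.6  (via Quorn)
Shortest route: Garth → Tarn → Yarm → Quorn → Ulver = 16.6 km.

16.6 km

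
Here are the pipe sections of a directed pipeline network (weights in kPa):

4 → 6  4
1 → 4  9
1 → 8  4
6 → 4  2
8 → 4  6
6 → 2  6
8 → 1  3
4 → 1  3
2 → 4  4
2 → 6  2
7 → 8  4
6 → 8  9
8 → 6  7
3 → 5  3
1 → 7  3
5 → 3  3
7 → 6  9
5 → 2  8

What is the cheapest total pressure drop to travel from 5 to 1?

15 kPa

Settle nodes by increasing distance from 5:
5: 0
3: 3  (via 5)
2: 8  (via 5)
6: 10  (via 2)
4: 12  (via 2)
1: 15  (via 4)
Shortest route: 5 → 2 → 4 → 1 = 15 kPa.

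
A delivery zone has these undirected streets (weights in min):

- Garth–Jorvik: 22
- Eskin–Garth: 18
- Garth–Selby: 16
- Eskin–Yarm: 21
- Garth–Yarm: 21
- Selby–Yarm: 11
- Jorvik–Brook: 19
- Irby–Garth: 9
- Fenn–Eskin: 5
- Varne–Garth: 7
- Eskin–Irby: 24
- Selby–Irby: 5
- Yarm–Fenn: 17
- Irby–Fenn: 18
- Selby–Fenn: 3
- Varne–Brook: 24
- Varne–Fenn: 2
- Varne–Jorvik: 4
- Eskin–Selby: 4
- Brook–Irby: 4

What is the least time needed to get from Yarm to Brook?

Enumerating some paths:
Yarm - Fenn - Selby - Irby - Brook: 17+3+5+4 = 29
Yarm - Selby - Irby - Brook: 11+5+4 = 20
Cheapest is Yarm - Selby - Irby - Brook at 20 min.

20 min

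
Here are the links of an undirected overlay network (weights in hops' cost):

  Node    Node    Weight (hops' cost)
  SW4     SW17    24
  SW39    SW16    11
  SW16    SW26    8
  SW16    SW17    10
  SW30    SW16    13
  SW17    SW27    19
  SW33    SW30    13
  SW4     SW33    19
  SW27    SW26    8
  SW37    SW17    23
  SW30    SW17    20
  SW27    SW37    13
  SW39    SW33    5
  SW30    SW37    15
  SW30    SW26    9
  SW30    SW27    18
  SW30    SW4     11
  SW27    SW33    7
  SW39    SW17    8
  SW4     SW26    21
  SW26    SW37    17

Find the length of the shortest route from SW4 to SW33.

Running Dijkstra from SW4:
SW4: 0
SW30: 11  (via SW4)
SW33: 19  (via SW4)
Shortest route: SW4–SW33 = 19 hops' cost.

19 hops' cost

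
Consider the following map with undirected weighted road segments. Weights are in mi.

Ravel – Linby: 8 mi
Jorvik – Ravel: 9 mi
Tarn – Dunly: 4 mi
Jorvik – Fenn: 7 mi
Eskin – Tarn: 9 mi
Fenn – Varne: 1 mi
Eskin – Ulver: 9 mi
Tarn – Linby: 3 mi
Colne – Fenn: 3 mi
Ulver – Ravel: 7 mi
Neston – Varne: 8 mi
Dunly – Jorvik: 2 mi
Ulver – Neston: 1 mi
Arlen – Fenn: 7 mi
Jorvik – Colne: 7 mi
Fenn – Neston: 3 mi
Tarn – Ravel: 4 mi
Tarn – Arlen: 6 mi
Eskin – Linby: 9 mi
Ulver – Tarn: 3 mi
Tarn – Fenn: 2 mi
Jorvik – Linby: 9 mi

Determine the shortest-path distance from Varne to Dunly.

Compare a few routes:
Varne - Fenn - Jorvik - Dunly: 1+7+2 = 10
Varne - Fenn - Tarn - Dunly: 1+2+4 = 7
Cheapest is Varne - Fenn - Tarn - Dunly at 7 mi.

7 mi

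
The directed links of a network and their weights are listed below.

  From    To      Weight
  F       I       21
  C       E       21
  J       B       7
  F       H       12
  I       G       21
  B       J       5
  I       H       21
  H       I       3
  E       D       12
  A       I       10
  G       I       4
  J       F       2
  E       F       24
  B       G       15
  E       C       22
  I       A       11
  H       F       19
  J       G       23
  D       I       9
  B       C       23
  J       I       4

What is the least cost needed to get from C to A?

53

Settle nodes by increasing distance from C:
C: 0
E: 21  (via C)
D: 33  (via E)
I: 42  (via D)
F: 45  (via E)
A: 53  (via I)
Shortest route: C–E–D–I–A = 53.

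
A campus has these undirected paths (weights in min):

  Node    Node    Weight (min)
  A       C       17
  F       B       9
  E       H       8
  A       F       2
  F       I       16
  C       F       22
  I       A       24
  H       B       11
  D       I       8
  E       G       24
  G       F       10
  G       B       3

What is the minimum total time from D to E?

52 min

Running Dijkstra from D:
D: 0
I: 8  (via D)
F: 24  (via I)
A: 26  (via F)
B: 33  (via F)
G: 34  (via F)
C: 43  (via A)
H: 44  (via B)
E: 52  (via H)
Shortest route: D → I → F → B → H → E = 52 min.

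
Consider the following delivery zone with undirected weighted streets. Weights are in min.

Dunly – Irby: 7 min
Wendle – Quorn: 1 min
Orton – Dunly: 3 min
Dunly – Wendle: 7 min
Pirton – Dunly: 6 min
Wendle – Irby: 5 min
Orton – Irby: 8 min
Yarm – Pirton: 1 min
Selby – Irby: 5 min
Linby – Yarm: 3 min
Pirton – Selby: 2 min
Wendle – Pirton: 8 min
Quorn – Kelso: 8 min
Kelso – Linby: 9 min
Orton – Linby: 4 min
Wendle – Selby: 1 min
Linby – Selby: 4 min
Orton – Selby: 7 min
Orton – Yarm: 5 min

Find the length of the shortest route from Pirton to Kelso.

Running Dijkstra from Pirton:
Pirton: 0
Yarm: 1  (via Pirton)
Selby: 2  (via Pirton)
Wendle: 3  (via Selby)
Linby: 4  (via Yarm)
Quorn: 4  (via Wendle)
Orton: 6  (via Yarm)
Dunly: 6  (via Pirton)
Irby: 7  (via Selby)
Kelso: 12  (via Quorn)
Shortest route: Pirton–Selby–Wendle–Quorn–Kelso = 12 min.

12 min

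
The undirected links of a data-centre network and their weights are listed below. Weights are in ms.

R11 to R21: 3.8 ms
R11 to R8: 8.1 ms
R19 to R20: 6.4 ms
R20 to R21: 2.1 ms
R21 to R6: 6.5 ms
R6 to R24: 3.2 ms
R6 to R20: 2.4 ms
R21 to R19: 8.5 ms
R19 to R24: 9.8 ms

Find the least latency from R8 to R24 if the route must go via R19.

30.2 ms

Shortest R8→R19: R8–R11–R21–R19 = 20.4
Best R19 to R24: R19–R24 costing 9.8
Total via R19: 20.4 + 9.8 = 30.2 ms.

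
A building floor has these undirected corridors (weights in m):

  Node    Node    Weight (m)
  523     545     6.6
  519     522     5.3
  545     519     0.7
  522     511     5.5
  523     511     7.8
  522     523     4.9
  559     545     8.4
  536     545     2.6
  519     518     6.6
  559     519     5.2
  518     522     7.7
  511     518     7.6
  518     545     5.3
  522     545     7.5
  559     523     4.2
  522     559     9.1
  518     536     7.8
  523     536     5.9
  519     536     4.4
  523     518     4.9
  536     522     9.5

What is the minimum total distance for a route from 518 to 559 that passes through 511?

Best 518 to 511: 518–511 costing 7.6
Best 511 to 559: 511–523–559 costing 12
Total via 511: 7.6 + 12 = 19.6 m.

19.6 m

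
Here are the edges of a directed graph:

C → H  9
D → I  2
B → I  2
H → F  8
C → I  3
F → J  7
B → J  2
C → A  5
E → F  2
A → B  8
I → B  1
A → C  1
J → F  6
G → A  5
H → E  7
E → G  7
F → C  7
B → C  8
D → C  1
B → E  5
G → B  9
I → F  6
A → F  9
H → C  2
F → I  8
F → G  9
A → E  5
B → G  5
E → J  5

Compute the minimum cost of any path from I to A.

Enumerating some paths:
I → B → E → G → A: 1+5+7+5 = 18
I → B → C → A: 1+8+5 = 14
I → B → G → A: 1+5+5 = 11
The minimum is 11 via I → B → G → A.

11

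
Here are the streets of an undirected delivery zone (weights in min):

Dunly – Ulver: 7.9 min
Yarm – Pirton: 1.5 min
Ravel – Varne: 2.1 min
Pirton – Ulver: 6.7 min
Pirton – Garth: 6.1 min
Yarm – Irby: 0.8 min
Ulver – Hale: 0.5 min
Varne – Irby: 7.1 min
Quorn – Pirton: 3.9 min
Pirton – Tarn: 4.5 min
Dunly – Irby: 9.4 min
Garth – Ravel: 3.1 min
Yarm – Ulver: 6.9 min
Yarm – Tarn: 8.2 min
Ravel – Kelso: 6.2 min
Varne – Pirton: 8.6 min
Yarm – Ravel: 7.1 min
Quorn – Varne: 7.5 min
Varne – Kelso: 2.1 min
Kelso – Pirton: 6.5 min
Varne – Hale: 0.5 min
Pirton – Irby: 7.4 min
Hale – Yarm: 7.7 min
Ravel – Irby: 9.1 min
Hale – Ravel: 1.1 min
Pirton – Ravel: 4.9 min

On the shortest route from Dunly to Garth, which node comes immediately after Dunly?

Ulver

Compare a few routes:
Dunly → Irby → Yarm → Pirton → Garth: 9.4+0.8+1.5+6.1 = 17.8
Dunly → Ulver → Hale → Varne → Ravel → Garth: 7.9+0.5+0.5+2.1+3.1 = 14.1
Dunly → Ulver → Hale → Ravel → Garth: 7.9+0.5+1.1+3.1 = 12.6
Cheapest is Dunly → Ulver → Hale → Ravel → Garth at 12.6 min.
So from Dunly the first move is to Ulver.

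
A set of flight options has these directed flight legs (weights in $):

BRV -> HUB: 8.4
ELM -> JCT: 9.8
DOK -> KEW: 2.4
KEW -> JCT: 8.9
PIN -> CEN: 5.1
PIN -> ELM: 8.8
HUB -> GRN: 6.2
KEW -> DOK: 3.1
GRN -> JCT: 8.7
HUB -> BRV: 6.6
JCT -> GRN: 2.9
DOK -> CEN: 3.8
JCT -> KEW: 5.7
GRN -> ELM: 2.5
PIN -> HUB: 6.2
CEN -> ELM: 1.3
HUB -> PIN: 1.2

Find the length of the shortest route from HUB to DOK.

$23.7

Compare a few routes:
HUB → GRN → JCT → KEW → DOK: 6.2+8.7+5.7+3.1 = 23.7
HUB → PIN → CEN → ELM → JCT → KEW → DOK: 1.2+5.1+1.3+9.8+5.7+3.1 = 26.2
HUB → GRN → ELM → JCT → KEW → DOK: 6.2+2.5+9.8+5.7+3.1 = 27.3
Cheapest is HUB → GRN → JCT → KEW → DOK at $23.7.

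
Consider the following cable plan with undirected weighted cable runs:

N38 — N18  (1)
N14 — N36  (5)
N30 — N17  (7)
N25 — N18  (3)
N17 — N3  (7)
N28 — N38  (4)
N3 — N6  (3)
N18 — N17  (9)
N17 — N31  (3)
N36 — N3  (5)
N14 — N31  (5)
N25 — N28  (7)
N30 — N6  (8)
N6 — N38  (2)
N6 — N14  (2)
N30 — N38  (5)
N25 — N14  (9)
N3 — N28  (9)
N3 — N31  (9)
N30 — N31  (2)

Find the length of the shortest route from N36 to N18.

Enumerating some paths:
N36 → N14 → N6 → N38 → N18: 5+2+2+1 = 10
N36 → N3 → N6 → N38 → N18: 5+3+2+1 = 11
The minimum is 10 via N36 → N14 → N6 → N38 → N18.

10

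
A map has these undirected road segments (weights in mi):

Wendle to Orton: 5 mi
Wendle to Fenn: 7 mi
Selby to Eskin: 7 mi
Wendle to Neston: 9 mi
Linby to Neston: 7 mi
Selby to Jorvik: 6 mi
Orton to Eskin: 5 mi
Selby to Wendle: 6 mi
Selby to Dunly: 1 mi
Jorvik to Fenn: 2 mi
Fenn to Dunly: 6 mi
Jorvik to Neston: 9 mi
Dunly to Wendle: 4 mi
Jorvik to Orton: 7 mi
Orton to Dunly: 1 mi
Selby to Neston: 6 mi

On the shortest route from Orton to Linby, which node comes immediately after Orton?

Dunly

Enumerating some paths:
Orton → Wendle → Neston → Linby: 5+9+7 = 21
Orton → Dunly → Selby → Neston → Linby: 1+1+6+7 = 15
Cheapest is Orton → Dunly → Selby → Neston → Linby at 15 mi.
So from Orton the first move is to Dunly.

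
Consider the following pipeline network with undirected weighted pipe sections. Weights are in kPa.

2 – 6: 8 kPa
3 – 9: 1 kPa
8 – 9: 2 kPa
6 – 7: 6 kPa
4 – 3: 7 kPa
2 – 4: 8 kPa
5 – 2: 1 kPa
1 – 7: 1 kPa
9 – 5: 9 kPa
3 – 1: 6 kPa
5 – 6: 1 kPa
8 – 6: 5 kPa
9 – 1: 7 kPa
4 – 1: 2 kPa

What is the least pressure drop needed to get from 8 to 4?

10 kPa

Enumerating some paths:
8 - 9 - 3 - 4: 2+1+7 = 10
8 - 9 - 1 - 4: 2+7+2 = 11
8 - 6 - 7 - 1 - 4: 5+6+1+2 = 14
8 - 9 - 3 - 1 - 4: 2+1+6+2 = 11
Cheapest is 8 - 9 - 3 - 4 at 10 kPa.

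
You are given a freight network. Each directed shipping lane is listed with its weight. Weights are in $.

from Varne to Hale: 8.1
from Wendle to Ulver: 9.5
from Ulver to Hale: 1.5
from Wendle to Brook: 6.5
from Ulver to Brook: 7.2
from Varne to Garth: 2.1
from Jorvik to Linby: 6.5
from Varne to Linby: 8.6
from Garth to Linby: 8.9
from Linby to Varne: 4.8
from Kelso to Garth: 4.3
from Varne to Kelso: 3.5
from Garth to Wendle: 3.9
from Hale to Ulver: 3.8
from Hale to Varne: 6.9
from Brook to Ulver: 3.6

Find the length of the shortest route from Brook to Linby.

Settle nodes by increasing distance from Brook:
Brook: 0
Ulver: 3.6  (via Brook)
Hale: 5.1  (via Ulver)
Varne: 12  (via Hale)
Garth: 14.1  (via Varne)
Kelso: 15.5  (via Varne)
Wendle: 18  (via Garth)
Linby: 20.6  (via Varne)
Shortest route: Brook–Ulver–Hale–Varne–Linby = $20.6.

$20.6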